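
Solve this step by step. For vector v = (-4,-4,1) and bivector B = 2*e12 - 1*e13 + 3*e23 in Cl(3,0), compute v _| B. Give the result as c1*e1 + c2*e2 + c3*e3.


Left contraction v _| B = <vB>_1 (grade-1 part of the geometric product vB).
Using e1_|e12 = e2, e2_|e12 = -e1, e1_|e13 = e3, e3_|e13 = -e1, e2_|e23 = e3, e3_|e23 = -e2:
e1 coeff: -v2*b12 - v3*b13 = -(-4)*(2) - (1)*(-1) = 9
e2 coeff: v1*b12 - v3*b23 = (-4)*(2) - (1)*(3) = -11
e3 coeff: v1*b13 + v2*b23 = (-4)*(-1) + (-4)*(3) = -8
v _| B = 9*e1 - 11*e2 - 8*e3


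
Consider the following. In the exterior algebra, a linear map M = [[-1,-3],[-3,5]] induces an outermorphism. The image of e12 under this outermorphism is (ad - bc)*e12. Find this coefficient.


The outermorphism of a linear map f sends e1^e2 to f(e1)^f(e2).
f(e1) = -1*e1 - 3*e2
f(e2) = -3*e1 + 5*e2
f(e1) ^ f(e2) = (-1*e1 - 3*e2) ^ (-3*e1 + 5*e2)
= (-1)*5*e12 + (-3)*(-3)*e21
= (-5 - 9)*e12
= -14*e12
Coefficient = -14


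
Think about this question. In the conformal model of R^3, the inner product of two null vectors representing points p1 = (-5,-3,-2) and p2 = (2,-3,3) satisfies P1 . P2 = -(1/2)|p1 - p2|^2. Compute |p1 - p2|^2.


p1 - p2 = (-7, 0, -5)
|p1 - p2|^2 = (-7)^2 + 0^2 + (-5)^2
= 49 + 0 + 25
= 74


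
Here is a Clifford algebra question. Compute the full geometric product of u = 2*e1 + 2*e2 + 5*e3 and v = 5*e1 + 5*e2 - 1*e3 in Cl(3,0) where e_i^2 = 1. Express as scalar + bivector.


In Cl(3,0): e_i^2 = 1, e_ie_j = -e_je_i for i != j.
Scalar part = u . v = 2*5 + 2*5 + 5*(-1)
= 10 + 10 + (-5) = 15
e12 coeff = 2*5 - 2*5 = 10 - 10 = 0
e13 coeff = 2*(-1) - 5*5 = -2 - 25 = -27
e23 coeff = 2*(-1) - 5*5 = -2 - 25 = -27
uv = 15 + 0*e12 - 27*e13 - 27*e23


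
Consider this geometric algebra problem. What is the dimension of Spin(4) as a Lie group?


Spin(n) double-covers SO(n); both have Lie algebra so(n) of dimension n(n-1)/2.
n = 4
n(n-1) = 4 * 3 = 12
dim Spin(4) = 12/2 = 6


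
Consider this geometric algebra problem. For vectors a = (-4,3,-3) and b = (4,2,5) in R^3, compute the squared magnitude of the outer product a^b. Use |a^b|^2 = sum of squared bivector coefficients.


a wedge b = (a1*b2 - a2*b1)*e12 + (a1*b3 - a3*b1)*e13 + (a2*b3 - a3*b2)*e23
e12 coeff: (-4)*2 - 3*4 = -8 - 12 = -20
e13 coeff: (-4)*5 - (-3)*4 = -20 - (-12) = -8
e23 coeff: 3*5 - (-3)*2 = 15 - (-6) = 21
|a wedge b|^2 = (-20)^2 + (-8)^2 + 21^2
= 400 + 64 + 441
= 905


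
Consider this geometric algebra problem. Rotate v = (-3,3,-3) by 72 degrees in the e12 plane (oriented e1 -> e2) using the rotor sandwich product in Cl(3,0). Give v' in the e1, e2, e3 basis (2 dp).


Rotor R = cos(36deg) - sin(36deg)*e12
Rotation angle theta = 2 * 36 = 72 degrees in the e12 plane (e1 -> e2).
The component perpendicular to the plane (e3) is invariant: v'_3 = v3 = -3.00
cos(72deg) = 0.3090, sin(72deg) = 0.9511
v'_1 = v1*cos(theta) - v2*sin(theta) = -3*0.3090 - 3*0.9511 = -3.78
v'_2 = v1*sin(theta) + v2*cos(theta) = -3*0.9511 + 3*0.3090 = -1.93
v' = -3.78*e1 - 1.93*e2 - 3.00*e3


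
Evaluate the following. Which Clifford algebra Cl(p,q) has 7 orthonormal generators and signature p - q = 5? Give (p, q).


We need p + q = 7 and p - q = 5.
Adding: 2p = 7 + 5 = 12, so p = 6.
Then q = 7 - 6 = 1.
(p, q) = (6, 1)


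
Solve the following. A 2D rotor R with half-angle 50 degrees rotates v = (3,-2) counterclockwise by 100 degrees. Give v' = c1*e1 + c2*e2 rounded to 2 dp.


Rotor R = cos(50deg) - sin(50deg)*e12
Rotation angle theta = 2 * 50 = 100 degrees
v' = R*v*~R rotates v by theta.
cos(100deg) = -0.1736, sin(100deg) = 0.9848
v'_1 = 3*cos(100deg) - (-2)*sin(100deg)
= 3*(-0.1736) - (-2)*0.9848
= 1.45
v'_2 = 3*sin(100deg) + (-2)*cos(100deg)
= 3*0.9848 + (-2)*(-0.1736)
= 3.30
v' = 1.45*e1 + 3.30*e2


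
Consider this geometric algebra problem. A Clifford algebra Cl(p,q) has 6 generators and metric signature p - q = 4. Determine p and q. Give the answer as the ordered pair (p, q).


We need p + q = 6 and p - q = 4.
Adding: 2p = 6 + 4 = 10, so p = 5.
Then q = 6 - 5 = 1.
(p, q) = (5, 1)


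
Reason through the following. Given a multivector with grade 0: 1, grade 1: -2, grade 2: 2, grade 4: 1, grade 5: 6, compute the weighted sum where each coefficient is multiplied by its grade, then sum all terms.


Grade-weighted sum = sum of grade_k * coefficient_k
0*1 = 0
1*(-2) = -2
2*2 = 4
4*1 = 4
5*6 = 30
Total = 0 + (-2) + 4 + 4 + 30 = 36


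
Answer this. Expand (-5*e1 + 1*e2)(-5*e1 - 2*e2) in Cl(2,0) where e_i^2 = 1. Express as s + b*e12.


Expand: (-5*e1 + 1*e2)(-5*e1 - 2*e2)
= (-5)*(-5)*e1e1 + (-5)*(-2)*e1e2 + 1*(-5)*e2e1 + 1*(-2)*e2e2
Using e1^2 = e2^2 = 1, e2e1 = -e1e2:
Scalar part s = (-5)*(-5) + 1*(-2) = 25 + (-2) = 23
Bivector part b = (-5)*(-2) - 1*(-5) = 10 - (-5) = 15
uv = 23 + 15*e12


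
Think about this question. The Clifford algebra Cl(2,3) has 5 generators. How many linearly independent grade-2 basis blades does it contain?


Number of grade-k basis blades in Cl(p,q) with n = p + q is C(n, k).
n = 2 + 3 = 5
C(5, 2) = 5! / (2! * 3!)
= 120 / (2 * 6)
= 10


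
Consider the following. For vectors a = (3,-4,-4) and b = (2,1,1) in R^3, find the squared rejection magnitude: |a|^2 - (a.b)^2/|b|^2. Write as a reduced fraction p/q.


|a|^2 = 3^2 + (-4)^2 + (-4)^2 = 41
|b|^2 = 2^2 + 1^2 + 1^2 = 6
a . b = 3*2 + (-4)*1 + (-4)*1 = -2
(a.b)^2 = (-2)^2 = 4
|rej|^2 = 41 - 4/6
= (246 - 4)/6
= 242/6
In lowest terms: 121/3


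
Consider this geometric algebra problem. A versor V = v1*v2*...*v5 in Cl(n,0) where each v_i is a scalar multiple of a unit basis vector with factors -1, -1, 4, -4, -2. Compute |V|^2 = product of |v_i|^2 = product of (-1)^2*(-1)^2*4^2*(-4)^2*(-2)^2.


Each vector v_i has |v_i|^2 = s_i^2
Squared scales: (-1)^2 = 1, (-1)^2 = 1, 4^2 = 16, (-4)^2 = 16, (-2)^2 = 4
|V|^2 = 1 * 1 * 16 * 16 * 4
= 1024


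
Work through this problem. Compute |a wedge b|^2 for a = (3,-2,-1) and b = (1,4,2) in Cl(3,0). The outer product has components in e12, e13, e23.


a wedge b = (a1*b2 - a2*b1)*e12 + (a1*b3 - a3*b1)*e13 + (a2*b3 - a3*b2)*e23
e12 coeff: 3*4 - (-2)*1 = 12 - (-2) = 14
e13 coeff: 3*2 - (-1)*1 = 6 - (-1) = 7
e23 coeff: (-2)*2 - (-1)*4 = -4 - (-4) = 0
|a wedge b|^2 = 14^2 + 7^2 + 0^2
= 196 + 49 + 0
= 245


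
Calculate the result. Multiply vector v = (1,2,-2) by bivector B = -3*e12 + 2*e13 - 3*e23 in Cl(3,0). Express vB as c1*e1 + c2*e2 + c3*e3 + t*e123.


vB has grade-1 (vector) and grade-3 (trivector) parts: vB = (v _| B) + (v ^ B).
Vector part <vB>_1:
  e1: -v2*b12 - v3*b13 = -(2)*(-3) - (-2)*(2) = 10
  e2: v1*b12 - v3*b23 = (1)*(-3) - (-2)*(-3) = -9
  e3: v1*b13 + v2*b23 = (1)*(2) + (2)*(-3) = -4
Trivector part <vB>_3:
  e123: v1*b23 - v2*b13 + v3*b12 = (1)*(-3) - (2)*(2) + (-2)*(-3) = -1
vB = 10*e1 - 9*e2 - 4*e3 - 1*e123


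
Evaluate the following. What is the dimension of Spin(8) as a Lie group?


Spin(n) double-covers SO(n); both have Lie algebra so(n) of dimension n(n-1)/2.
n = 8
n(n-1) = 8 * 7 = 56
dim Spin(8) = 56/2 = 28


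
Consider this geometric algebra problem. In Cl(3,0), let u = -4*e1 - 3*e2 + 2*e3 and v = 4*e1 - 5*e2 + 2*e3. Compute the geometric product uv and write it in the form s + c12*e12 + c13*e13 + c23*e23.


In Cl(3,0): e_i^2 = 1, e_ie_j = -e_je_i for i != j.
Scalar part = u . v = (-4)*4 + (-3)*(-5) + 2*2
= -16 + 15 + 4 = 3
e12 coeff = (-4)*(-5) - (-3)*4 = 20 - (-12) = 32
e13 coeff = (-4)*2 - 2*4 = -8 - 8 = -16
e23 coeff = (-3)*2 - 2*(-5) = -6 - (-10) = 4
uv = 3 + 32*e12 - 16*e13 + 4*e23


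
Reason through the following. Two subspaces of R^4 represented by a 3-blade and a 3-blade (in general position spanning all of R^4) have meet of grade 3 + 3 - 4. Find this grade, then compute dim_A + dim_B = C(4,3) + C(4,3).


Meet grade = grade(A) + grade(B) - n
= 3 + 3 - 4 = 2
C(4,3) = 4
C(4,3) = 4
dim_A + dim_B = 4 + 4 = 8


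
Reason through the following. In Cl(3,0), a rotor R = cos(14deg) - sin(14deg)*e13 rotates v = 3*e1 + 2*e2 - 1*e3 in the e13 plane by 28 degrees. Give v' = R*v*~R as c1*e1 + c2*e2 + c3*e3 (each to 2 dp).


Rotor R = cos(14deg) - sin(14deg)*e13
Rotation angle theta = 2 * 14 = 28 degrees in the e13 plane (e1 -> e3).
The component perpendicular to the plane (e2) is invariant: v'_2 = v2 = 2.00
cos(28deg) = 0.8829, sin(28deg) = 0.4695
v'_1 = v1*cos(theta) - v3*sin(theta) = 3*0.8829 - (-1)*0.4695 = 3.12
v'_3 = v1*sin(theta) + v3*cos(theta) = 3*0.4695 + (-1)*0.8829 = 0.53
v' = 3.12*e1 + 2.00*e2 + 0.53*e3


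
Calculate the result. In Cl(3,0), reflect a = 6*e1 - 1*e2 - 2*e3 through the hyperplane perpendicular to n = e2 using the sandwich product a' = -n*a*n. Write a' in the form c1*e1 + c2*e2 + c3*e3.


Reflection formula: a' = -n*a*n, with n = e2 (unit vector, n^2 = 1).
For reflection through hyperplane perp to e2:
The component along e2 flips sign, others stay.
a = (6, -1, -2)
a' = (6, 1, -2)
a' = 6*e1 + 1*e2 - 2*e3


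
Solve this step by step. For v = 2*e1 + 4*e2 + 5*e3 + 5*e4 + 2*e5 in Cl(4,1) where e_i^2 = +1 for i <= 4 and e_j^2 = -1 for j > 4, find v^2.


v^2 = sum of c_i^2 * e_i^2
Positive signature terms (e_i^2 = +1): 2^2 + 4^2 + 5^2 + 5^2 = 70
Negative signature terms (e_j^2 = -1): 2^2 = 4
v^2 = 70 - 4 = 66


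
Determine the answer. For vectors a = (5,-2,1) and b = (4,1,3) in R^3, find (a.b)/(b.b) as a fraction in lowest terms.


Projection coefficient = (a . b) / (b . b)
a . b = 5*4 + (-2)*1 + 1*3
= 20 + (-2) + 3 = 21
b . b = 4^2 + 1^2 + 3^2
= 16 + 1 + 9 = 26
Coefficient = 21/26
In lowest terms: 21/26


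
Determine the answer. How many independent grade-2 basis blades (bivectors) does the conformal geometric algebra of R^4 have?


The conformal model of R^4 uses Cl(5,1) with m = 4 + 2 = 6 generators.
Number of grade-2 blades = C(m, 2) = C(6, 2)
= 6*5/2 = 15


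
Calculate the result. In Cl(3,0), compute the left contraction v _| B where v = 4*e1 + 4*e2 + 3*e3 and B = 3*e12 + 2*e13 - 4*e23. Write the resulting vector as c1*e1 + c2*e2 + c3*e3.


Left contraction v _| B = <vB>_1 (grade-1 part of the geometric product vB).
Using e1_|e12 = e2, e2_|e12 = -e1, e1_|e13 = e3, e3_|e13 = -e1, e2_|e23 = e3, e3_|e23 = -e2:
e1 coeff: -v2*b12 - v3*b13 = -(4)*(3) - (3)*(2) = -18
e2 coeff: v1*b12 - v3*b23 = (4)*(3) - (3)*(-4) = 24
e3 coeff: v1*b13 + v2*b23 = (4)*(2) + (4)*(-4) = -8
v _| B = -18*e1 + 24*e2 - 8*e3


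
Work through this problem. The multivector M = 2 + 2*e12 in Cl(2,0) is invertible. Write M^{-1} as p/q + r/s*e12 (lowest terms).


M = 2 + 2*e12, where e12^2 = -1.
Since M commutes with its reverse ~M = a - b*e12, M * ~M = a^2 - b^2*e12^2 = a^2 + b^2.
So M^{-1} = ~M / (a^2 + b^2) = (a - b*e12)/(a^2 + b^2).
a^2 + b^2 = 4 + 4 = 8
Scalar part = 2/8 = 1/4
Bivector coeff = -2/8 = -1/4
M^{-1} = 1/4 - 1/4*e12


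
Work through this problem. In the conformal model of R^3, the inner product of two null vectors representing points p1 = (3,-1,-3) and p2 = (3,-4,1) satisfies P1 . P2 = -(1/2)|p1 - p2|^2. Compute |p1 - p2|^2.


p1 - p2 = (0, 3, -4)
|p1 - p2|^2 = 0^2 + 3^2 + (-4)^2
= 0 + 9 + 16
= 25


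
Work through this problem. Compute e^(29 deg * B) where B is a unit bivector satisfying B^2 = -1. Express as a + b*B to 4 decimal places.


For a unit bivector B with B^2 = -1, the exponential series gives
e^(theta*B) = cos(theta) + sin(theta)*B (the GA analogue of Euler's formula).
theta = 29 degrees = 0.506145 rad
cos(29 deg) = 0.8746
sin(29 deg) = 0.4848
exp(theta*B) = 0.8746 + 0.4848*B


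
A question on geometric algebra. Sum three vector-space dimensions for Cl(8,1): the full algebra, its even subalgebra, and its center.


n = 8 + 1 = 9
Total dim = 2^9 = 512
Even subalgebra dim = 2^8 = 256
n is odd, so center dim = 2
Sum = 512 + 256 + 2 = 770


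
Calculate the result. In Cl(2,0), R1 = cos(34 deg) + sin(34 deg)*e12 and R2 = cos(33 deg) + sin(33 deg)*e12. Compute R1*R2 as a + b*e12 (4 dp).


Same-plane rotors commute and their half-angles add:
R1*R2 = cos(a1 + a2) + sin(a1 + a2)*e12.
a1 + a2 = 34 + 33 = 67 deg
cos(67 deg) = 0.3907
sin(67 deg) = 0.9205
R1*R2 = 0.3907 + 0.9205*e12


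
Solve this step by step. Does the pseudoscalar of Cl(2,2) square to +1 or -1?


The pseudoscalar I = e1...e_n (product of all n generators) of Cl(p,q) satisfies I^2 = (-1)^(q + n(n-1)/2).
p = 2, q = 2, n = p + q = 4
n(n-1)/2 = 4 * 3 / 2 = 6
Exponent = q + n(n-1)/2 = 2 + 6 = 8
I^2 = (-1)^8 = +1


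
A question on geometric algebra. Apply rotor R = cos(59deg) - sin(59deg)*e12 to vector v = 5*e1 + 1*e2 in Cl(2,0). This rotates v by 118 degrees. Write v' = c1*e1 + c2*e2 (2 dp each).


Rotor R = cos(59deg) - sin(59deg)*e12
Rotation angle theta = 2 * 59 = 118 degrees
v' = R*v*~R rotates v by theta.
cos(118deg) = -0.4695, sin(118deg) = 0.8829
v'_1 = 5*cos(118deg) - 1*sin(118deg)
= 5*(-0.4695) - 1*0.8829
= -3.23
v'_2 = 5*sin(118deg) + 1*cos(118deg)
= 5*0.8829 + 1*(-0.4695)
= 3.95
v' = -3.23*e1 + 3.95*e2


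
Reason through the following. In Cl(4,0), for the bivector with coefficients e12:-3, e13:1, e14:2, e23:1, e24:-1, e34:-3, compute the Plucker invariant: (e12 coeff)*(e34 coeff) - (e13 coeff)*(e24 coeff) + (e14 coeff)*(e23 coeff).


Plucker relation: af - be + cd
a*f = (-3)*(-3) = 9
b*e = 1*(-1) = -1
c*d = 2*1 = 2
af - be + cd = 9 - (-1) + 2
= 12


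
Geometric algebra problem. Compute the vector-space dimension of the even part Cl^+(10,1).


Even subalgebra dimension = 2^(n-1)
n = 10 + 1 = 11
2^(11 - 1) = 2^10 = 1024
Verification: sum of C(11,k) for even k = 1 + 55 + 330 + 462 + 165 + 11 = 1024
Result = 1024


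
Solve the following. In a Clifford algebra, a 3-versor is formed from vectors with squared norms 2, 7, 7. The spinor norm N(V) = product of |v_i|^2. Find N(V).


Spinor norm N(V) = |v1|^2 * |v2|^2 * ... * |v3|^2
= 2 * 7 * 7
Running product: 2, 14, 98
N(V) = 98


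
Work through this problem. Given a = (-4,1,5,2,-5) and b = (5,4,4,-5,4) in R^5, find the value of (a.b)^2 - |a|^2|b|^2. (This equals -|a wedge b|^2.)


a . b = (-4)*5 + 1*4 + 5*4 + 2*(-5) + (-5)*4
= -20 + 4 + 20 + (-10) + (-20) = -26
|a|^2 = (-4)^2 + 1^2 + 5^2 + 2^2 + (-5)^2 = 71
|b|^2 = 5^2 + 4^2 + 4^2 + (-5)^2 + 4^2 = 98
(a.b)^2 = (-26)^2 = 676
|a|^2 * |b|^2 = 71 * 98 = 6958
Result = 676 - 6958 = -6282


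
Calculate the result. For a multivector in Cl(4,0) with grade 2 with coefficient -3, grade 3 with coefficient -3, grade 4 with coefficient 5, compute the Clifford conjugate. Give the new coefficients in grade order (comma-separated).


Clifford conjugate sign for grade k: (-1)^(k(k+1)/2)
Grade 2: (-1)^(2*3/2) = (-1)^3 = -1, coeff -3 -> 3
Grade 3: (-1)^(3*4/2) = (-1)^6 = 1, coeff -3 -> -3
Grade 4: (-1)^(4*5/2) = (-1)^10 = 1, coeff 5 -> 5
Conjugated coefficients: 3, -3, 5


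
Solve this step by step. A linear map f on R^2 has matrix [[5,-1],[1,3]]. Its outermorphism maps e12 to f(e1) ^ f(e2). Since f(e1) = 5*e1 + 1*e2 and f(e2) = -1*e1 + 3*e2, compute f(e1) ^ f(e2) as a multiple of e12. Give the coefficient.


The outermorphism of a linear map f sends e1^e2 to f(e1)^f(e2).
f(e1) = 5*e1 + 1*e2
f(e2) = -1*e1 + 3*e2
f(e1) ^ f(e2) = (5*e1 + 1*e2) ^ (-1*e1 + 3*e2)
= 5*3*e12 + 1*(-1)*e21
= (15 - (-1))*e12
= 16*e12
Coefficient = 16


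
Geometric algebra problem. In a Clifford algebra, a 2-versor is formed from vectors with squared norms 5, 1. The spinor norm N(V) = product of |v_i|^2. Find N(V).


Spinor norm N(V) = |v1|^2 * |v2|^2 * ... * |v2|^2
= 5 * 1
Running product: 5, 5
N(V) = 5


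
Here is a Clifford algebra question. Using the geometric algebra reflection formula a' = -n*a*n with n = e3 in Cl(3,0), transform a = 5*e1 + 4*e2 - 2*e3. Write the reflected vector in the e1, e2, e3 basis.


Reflection formula: a' = -n*a*n, with n = e3 (unit vector, n^2 = 1).
For reflection through hyperplane perp to e3:
The component along e3 flips sign, others stay.
a = (5, 4, -2)
a' = (5, 4, 2)
a' = 5*e1 + 4*e2 + 2*e3


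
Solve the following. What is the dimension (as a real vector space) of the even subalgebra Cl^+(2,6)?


Even subalgebra dimension = 2^(n-1)
n = 2 + 6 = 8
2^(8 - 1) = 2^7 = 128
Verification: sum of C(8,k) for even k = 1 + 28 + 70 + 28 + 1 = 128
Result = 128


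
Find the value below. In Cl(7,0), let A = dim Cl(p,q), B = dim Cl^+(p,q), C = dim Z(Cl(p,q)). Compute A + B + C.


n = 7 + 0 = 7
Total dim = 2^7 = 128
Even subalgebra dim = 2^6 = 64
n is odd, so center dim = 2
Sum = 128 + 64 + 2 = 194


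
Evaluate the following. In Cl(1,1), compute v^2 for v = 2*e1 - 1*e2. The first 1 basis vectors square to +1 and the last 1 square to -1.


v^2 = sum of c_i^2 * e_i^2
Positive signature terms (e_i^2 = +1): 2^2 = 4
Negative signature terms (e_j^2 = -1): (-1)^2 = 1
v^2 = 4 - 1 = 3


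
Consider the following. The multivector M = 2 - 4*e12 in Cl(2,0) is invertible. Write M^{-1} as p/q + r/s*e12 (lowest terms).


M = 2 - 4*e12, where e12^2 = -1.
Since M commutes with its reverse ~M = a - b*e12, M * ~M = a^2 - b^2*e12^2 = a^2 + b^2.
So M^{-1} = ~M / (a^2 + b^2) = (a - b*e12)/(a^2 + b^2).
a^2 + b^2 = 4 + 16 = 20
Scalar part = 2/20 = 1/10
Bivector coeff = 4/20 = 1/5
M^{-1} = 1/10 + 1/5*e12


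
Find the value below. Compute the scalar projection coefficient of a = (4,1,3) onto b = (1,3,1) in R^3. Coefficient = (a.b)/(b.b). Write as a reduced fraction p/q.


Projection coefficient = (a . b) / (b . b)
a . b = 4*1 + 1*3 + 3*1
= 4 + 3 + 3 = 10
b . b = 1^2 + 3^2 + 1^2
= 1 + 9 + 1 = 11
Coefficient = 10/11
In lowest terms: 10/11


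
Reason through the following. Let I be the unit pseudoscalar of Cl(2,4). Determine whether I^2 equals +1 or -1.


The pseudoscalar I = e1...e_n (product of all n generators) of Cl(p,q) satisfies I^2 = (-1)^(q + n(n-1)/2).
p = 2, q = 4, n = p + q = 6
n(n-1)/2 = 6 * 5 / 2 = 15
Exponent = q + n(n-1)/2 = 4 + 15 = 19
I^2 = (-1)^19 = -1


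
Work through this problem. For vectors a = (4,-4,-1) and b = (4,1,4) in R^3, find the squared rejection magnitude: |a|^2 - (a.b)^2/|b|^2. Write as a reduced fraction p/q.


|a|^2 = 4^2 + (-4)^2 + (-1)^2 = 33
|b|^2 = 4^2 + 1^2 + 4^2 = 33
a . b = 4*4 + (-4)*1 + (-1)*4 = 8
(a.b)^2 = 8^2 = 64
|rej|^2 = 33 - 64/33
= (1089 - 64)/33
= 1025/33
In lowest terms: 1025/33


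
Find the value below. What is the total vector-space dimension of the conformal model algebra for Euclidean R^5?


The conformal model of R^5 uses Cl(6,1): the 5 Euclidean generators plus two extra orthogonal generators e+ (e+^2 = +1) and e- (e-^2 = -1), from which the null vectors e0, einf are built.
Number of generators m = 5 + 2 = 7.
dim Cl(p,q) = 2^m = 2^7 = 128


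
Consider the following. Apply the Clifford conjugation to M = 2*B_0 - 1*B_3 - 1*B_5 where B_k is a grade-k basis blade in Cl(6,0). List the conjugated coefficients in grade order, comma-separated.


Clifford conjugate sign for grade k: (-1)^(k(k+1)/2)
Grade 0: (-1)^(0*1/2) = (-1)^0 = 1, coeff 2 -> 2
Grade 3: (-1)^(3*4/2) = (-1)^6 = 1, coeff -1 -> -1
Grade 5: (-1)^(5*6/2) = (-1)^15 = -1, coeff -1 -> 1
Conjugated coefficients: 2, -1, 1


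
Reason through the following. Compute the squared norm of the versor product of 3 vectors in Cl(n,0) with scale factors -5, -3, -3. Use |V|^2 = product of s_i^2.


Each vector v_i has |v_i|^2 = s_i^2
Squared scales: (-5)^2 = 25, (-3)^2 = 9, (-3)^2 = 9
|V|^2 = 25 * 9 * 9
= 2025


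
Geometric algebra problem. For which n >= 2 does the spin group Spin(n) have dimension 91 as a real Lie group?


dim Spin(n) = dim so(n) = n(n-1)/2.
Solve n(n-1)/2 = 91, i.e. n^2 - n - 182 = 0.
Discriminant = 1 + 8*91 = 729
n = (1 + sqrt(729))/2 = (1 + 27)/2 = 14


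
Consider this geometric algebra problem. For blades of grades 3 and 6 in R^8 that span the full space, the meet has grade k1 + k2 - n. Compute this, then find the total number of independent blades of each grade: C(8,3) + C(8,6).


Meet grade = grade(A) + grade(B) - n
= 3 + 6 - 8 = 1
C(8,3) = 56
C(8,6) = 28
dim_A + dim_B = 56 + 28 = 84


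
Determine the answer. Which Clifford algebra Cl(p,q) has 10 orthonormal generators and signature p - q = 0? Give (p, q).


We need p + q = 10 and p - q = 0.
Adding: 2p = 10 + 0 = 10, so p = 5.
Then q = 10 - 5 = 5.
(p, q) = (5, 5)


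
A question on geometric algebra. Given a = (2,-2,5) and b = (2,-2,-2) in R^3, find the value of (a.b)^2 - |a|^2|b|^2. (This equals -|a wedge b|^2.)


a . b = 2*2 + (-2)*(-2) + 5*(-2)
= 4 + 4 + (-10) = -2
|a|^2 = 2^2 + (-2)^2 + 5^2 = 33
|b|^2 = 2^2 + (-2)^2 + (-2)^2 = 12
(a.b)^2 = (-2)^2 = 4
|a|^2 * |b|^2 = 33 * 12 = 396
Result = 4 - 396 = -392


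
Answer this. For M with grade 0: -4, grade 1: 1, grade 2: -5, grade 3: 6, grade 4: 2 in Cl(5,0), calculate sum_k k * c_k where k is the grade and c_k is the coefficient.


Grade-weighted sum = sum of grade_k * coefficient_k
0*(-4) = 0
1*1 = 1
2*(-5) = -10
3*6 = 18
4*2 = 8
Total = 0 + 1 + (-10) + 18 + 8 = 17


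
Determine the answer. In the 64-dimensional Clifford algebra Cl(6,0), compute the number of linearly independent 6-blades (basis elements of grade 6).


Number of grade-k basis blades in Cl(p,q) with n = p + q is C(n, k).
n = 6 + 0 = 6
C(6, 6) = 6! / (6! * 0!)
= 720 / (720 * 1)
= 1


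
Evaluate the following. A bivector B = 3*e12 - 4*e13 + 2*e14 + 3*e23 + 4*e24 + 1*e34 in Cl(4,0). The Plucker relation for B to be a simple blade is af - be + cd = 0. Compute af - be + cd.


Plucker relation: af - be + cd
a*f = 3*1 = 3
b*e = (-4)*4 = -16
c*d = 2*3 = 6
af - be + cd = 3 - (-16) + 6
= 25


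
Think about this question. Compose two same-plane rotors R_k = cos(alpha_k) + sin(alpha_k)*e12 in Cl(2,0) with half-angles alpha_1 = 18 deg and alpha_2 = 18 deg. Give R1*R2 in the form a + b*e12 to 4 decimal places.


Same-plane rotors commute and their half-angles add:
R1*R2 = cos(a1 + a2) + sin(a1 + a2)*e12.
a1 + a2 = 18 + 18 = 36 deg
cos(36 deg) = 0.8090
sin(36 deg) = 0.5878
R1*R2 = 0.8090 + 0.5878*e12


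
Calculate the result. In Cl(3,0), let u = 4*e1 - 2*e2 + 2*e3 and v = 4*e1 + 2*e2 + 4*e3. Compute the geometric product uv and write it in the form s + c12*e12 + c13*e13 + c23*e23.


In Cl(3,0): e_i^2 = 1, e_ie_j = -e_je_i for i != j.
Scalar part = u . v = 4*4 + (-2)*2 + 2*4
= 16 + (-4) + 8 = 20
e12 coeff = 4*2 - (-2)*4 = 8 - (-8) = 16
e13 coeff = 4*4 - 2*4 = 16 - 8 = 8
e23 coeff = (-2)*4 - 2*2 = -8 - 4 = -12
uv = 20 + 16*e12 + 8*e13 - 12*e23


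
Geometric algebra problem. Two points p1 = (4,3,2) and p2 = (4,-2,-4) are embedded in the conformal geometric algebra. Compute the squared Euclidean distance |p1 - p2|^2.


p1 - p2 = (0, 5, 6)
|p1 - p2|^2 = 0^2 + 5^2 + 6^2
= 0 + 25 + 36
= 61


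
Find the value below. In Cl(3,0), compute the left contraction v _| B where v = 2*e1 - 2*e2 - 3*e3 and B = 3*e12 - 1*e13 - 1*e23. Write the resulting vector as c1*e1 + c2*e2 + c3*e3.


Left contraction v _| B = <vB>_1 (grade-1 part of the geometric product vB).
Using e1_|e12 = e2, e2_|e12 = -e1, e1_|e13 = e3, e3_|e13 = -e1, e2_|e23 = e3, e3_|e23 = -e2:
e1 coeff: -v2*b12 - v3*b13 = -(-2)*(3) - (-3)*(-1) = 3
e2 coeff: v1*b12 - v3*b23 = (2)*(3) - (-3)*(-1) = 3
e3 coeff: v1*b13 + v2*b23 = (2)*(-1) + (-2)*(-1) = 0
v _| B = 3*e1 + 3*e2 + 0*e3


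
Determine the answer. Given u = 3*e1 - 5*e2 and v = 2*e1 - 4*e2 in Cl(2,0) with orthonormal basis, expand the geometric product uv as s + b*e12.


Expand: (3*e1 - 5*e2)(2*e1 - 4*e2)
= 3*2*e1e1 + 3*(-4)*e1e2 + (-5)*2*e2e1 + (-5)*(-4)*e2e2
Using e1^2 = e2^2 = 1, e2e1 = -e1e2:
Scalar part s = 3*2 + (-5)*(-4) = 6 + 20 = 26
Bivector part b = 3*(-4) - (-5)*2 = -12 - (-10) = -2
uv = 26 - 2*e12


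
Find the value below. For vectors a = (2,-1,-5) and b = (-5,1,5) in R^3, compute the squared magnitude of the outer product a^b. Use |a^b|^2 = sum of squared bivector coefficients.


a wedge b = (a1*b2 - a2*b1)*e12 + (a1*b3 - a3*b1)*e13 + (a2*b3 - a3*b2)*e23
e12 coeff: 2*1 - (-1)*(-5) = 2 - 5 = -3
e13 coeff: 2*5 - (-5)*(-5) = 10 - 25 = -15
e23 coeff: (-1)*5 - (-5)*1 = -5 - (-5) = 0
|a wedge b|^2 = (-3)^2 + (-15)^2 + 0^2
= 9 + 225 + 0
= 234


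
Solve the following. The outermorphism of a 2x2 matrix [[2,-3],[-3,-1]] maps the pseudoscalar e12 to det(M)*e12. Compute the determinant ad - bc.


The outermorphism of a linear map f sends e1^e2 to f(e1)^f(e2).
f(e1) = 2*e1 - 3*e2
f(e2) = -3*e1 - 1*e2
f(e1) ^ f(e2) = (2*e1 - 3*e2) ^ (-3*e1 - 1*e2)
= 2*(-1)*e12 + (-3)*(-3)*e21
= (-2 - 9)*e12
= -11*e12
Coefficient = -11


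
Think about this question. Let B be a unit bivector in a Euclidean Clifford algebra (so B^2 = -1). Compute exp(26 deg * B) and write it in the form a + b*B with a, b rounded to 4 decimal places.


For a unit bivector B with B^2 = -1, the exponential series gives
e^(theta*B) = cos(theta) + sin(theta)*B (the GA analogue of Euler's formula).
theta = 26 degrees = 0.453786 rad
cos(26 deg) = 0.8988
sin(26 deg) = 0.4384
exp(theta*B) = 0.8988 + 0.4384*B


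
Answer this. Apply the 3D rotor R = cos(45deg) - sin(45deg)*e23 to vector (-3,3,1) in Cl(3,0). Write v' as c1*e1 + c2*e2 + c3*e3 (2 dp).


Rotor R = cos(45deg) - sin(45deg)*e23
Rotation angle theta = 2 * 45 = 90 degrees in the e23 plane (e2 -> e3).
The component perpendicular to the plane (e1) is invariant: v'_1 = v1 = -3.00
cos(90deg) = 0.0000, sin(90deg) = 1.0000
v'_2 = v2*cos(theta) - v3*sin(theta) = 3*0.0000 - 1*1.0000 = -1.00
v'_3 = v2*sin(theta) + v3*cos(theta) = 3*1.0000 + 1*0.0000 = 3.00
v' = -3.00*e1 - 1.00*e2 + 3.00*e3


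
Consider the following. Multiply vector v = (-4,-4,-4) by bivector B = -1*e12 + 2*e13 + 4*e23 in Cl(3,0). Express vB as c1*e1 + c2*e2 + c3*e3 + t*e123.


vB has grade-1 (vector) and grade-3 (trivector) parts: vB = (v _| B) + (v ^ B).
Vector part <vB>_1:
  e1: -v2*b12 - v3*b13 = -(-4)*(-1) - (-4)*(2) = 4
  e2: v1*b12 - v3*b23 = (-4)*(-1) - (-4)*(4) = 20
  e3: v1*b13 + v2*b23 = (-4)*(2) + (-4)*(4) = -24
Trivector part <vB>_3:
  e123: v1*b23 - v2*b13 + v3*b12 = (-4)*(4) - (-4)*(2) + (-4)*(-1) = -4
vB = 4*e1 + 20*e2 - 24*e3 - 4*e123


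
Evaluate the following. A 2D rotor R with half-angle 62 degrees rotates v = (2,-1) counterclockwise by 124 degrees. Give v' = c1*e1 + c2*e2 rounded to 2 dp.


Rotor R = cos(62deg) - sin(62deg)*e12
Rotation angle theta = 2 * 62 = 124 degrees
v' = R*v*~R rotates v by theta.
cos(124deg) = -0.5592, sin(124deg) = 0.8290
v'_1 = 2*cos(124deg) - (-1)*sin(124deg)
= 2*(-0.5592) - (-1)*0.8290
= -0.29
v'_2 = 2*sin(124deg) + (-1)*cos(124deg)
= 2*0.8290 + (-1)*(-0.5592)
= 2.22
v' = -0.29*e1 + 2.22*e2


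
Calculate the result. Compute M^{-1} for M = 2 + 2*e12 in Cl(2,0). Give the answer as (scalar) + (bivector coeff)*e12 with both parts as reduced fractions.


M = 2 + 2*e12, where e12^2 = -1.
Since M commutes with its reverse ~M = a - b*e12, M * ~M = a^2 - b^2*e12^2 = a^2 + b^2.
So M^{-1} = ~M / (a^2 + b^2) = (a - b*e12)/(a^2 + b^2).
a^2 + b^2 = 4 + 4 = 8
Scalar part = 2/8 = 1/4
Bivector coeff = -2/8 = -1/4
M^{-1} = 1/4 - 1/4*e12


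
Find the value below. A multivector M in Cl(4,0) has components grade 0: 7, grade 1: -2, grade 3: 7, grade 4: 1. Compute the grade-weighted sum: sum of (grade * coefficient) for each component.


Grade-weighted sum = sum of grade_k * coefficient_k
0*7 = 0
1*(-2) = -2
3*7 = 21
4*1 = 4
Total = 0 + (-2) + 21 + 4 = 23


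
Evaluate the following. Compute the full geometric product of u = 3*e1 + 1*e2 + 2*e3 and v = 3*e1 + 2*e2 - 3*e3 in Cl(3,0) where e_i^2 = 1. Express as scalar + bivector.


In Cl(3,0): e_i^2 = 1, e_ie_j = -e_je_i for i != j.
Scalar part = u . v = 3*3 + 1*2 + 2*(-3)
= 9 + 2 + (-6) = 5
e12 coeff = 3*2 - 1*3 = 6 - 3 = 3
e13 coeff = 3*(-3) - 2*3 = -9 - 6 = -15
e23 coeff = 1*(-3) - 2*2 = -3 - 4 = -7
uv = 5 + 3*e12 - 15*e13 - 7*e23


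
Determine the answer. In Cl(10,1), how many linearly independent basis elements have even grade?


Even subalgebra dimension = 2^(n-1)
n = 10 + 1 = 11
2^(11 - 1) = 2^10 = 1024
Verification: sum of C(11,k) for even k = 1 + 55 + 330 + 462 + 165 + 11 = 1024
Result = 1024


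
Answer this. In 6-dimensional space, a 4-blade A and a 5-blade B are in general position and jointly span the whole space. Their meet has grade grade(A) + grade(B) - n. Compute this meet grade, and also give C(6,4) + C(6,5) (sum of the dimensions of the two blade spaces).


Meet grade = grade(A) + grade(B) - n
= 4 + 5 - 6 = 3
C(6,4) = 15
C(6,5) = 6
dim_A + dim_B = 15 + 6 = 21


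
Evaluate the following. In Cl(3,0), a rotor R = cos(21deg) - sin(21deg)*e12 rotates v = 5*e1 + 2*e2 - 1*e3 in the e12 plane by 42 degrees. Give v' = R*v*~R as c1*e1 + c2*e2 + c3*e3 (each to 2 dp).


Rotor R = cos(21deg) - sin(21deg)*e12
Rotation angle theta = 2 * 21 = 42 degrees in the e12 plane (e1 -> e2).
The component perpendicular to the plane (e3) is invariant: v'_3 = v3 = -1.00
cos(42deg) = 0.7431, sin(42deg) = 0.6691
v'_1 = v1*cos(theta) - v2*sin(theta) = 5*0.7431 - 2*0.6691 = 2.38
v'_2 = v1*sin(theta) + v2*cos(theta) = 5*0.6691 + 2*0.7431 = 4.83
v' = 2.38*e1 + 4.83*e2 - 1.00*e3


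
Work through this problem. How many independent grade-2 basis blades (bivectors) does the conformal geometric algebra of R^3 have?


The conformal model of R^3 uses Cl(4,1) with m = 3 + 2 = 5 generators.
Number of grade-2 blades = C(m, 2) = C(5, 2)
= 5*4/2 = 10


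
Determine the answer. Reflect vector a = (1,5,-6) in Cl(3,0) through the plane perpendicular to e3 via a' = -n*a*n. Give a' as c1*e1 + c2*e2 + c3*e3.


Reflection formula: a' = -n*a*n, with n = e3 (unit vector, n^2 = 1).
For reflection through hyperplane perp to e3:
The component along e3 flips sign, others stay.
a = (1, 5, -6)
a' = (1, 5, 6)
a' = 1*e1 + 5*e2 + 6*e3


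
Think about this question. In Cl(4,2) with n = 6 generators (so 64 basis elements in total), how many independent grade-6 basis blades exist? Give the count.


Number of grade-k basis blades in Cl(p,q) with n = p + q is C(n, k).
n = 4 + 2 = 6
C(6, 6) = 6! / (6! * 0!)
= 720 / (720 * 1)
= 1


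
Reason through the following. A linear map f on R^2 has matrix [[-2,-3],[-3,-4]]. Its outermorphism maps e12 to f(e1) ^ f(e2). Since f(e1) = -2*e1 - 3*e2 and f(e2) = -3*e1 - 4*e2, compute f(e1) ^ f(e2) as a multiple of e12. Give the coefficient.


The outermorphism of a linear map f sends e1^e2 to f(e1)^f(e2).
f(e1) = -2*e1 - 3*e2
f(e2) = -3*e1 - 4*e2
f(e1) ^ f(e2) = (-2*e1 - 3*e2) ^ (-3*e1 - 4*e2)
= (-2)*(-4)*e12 + (-3)*(-3)*e21
= (8 - 9)*e12
= -1*e12
Coefficient = -1


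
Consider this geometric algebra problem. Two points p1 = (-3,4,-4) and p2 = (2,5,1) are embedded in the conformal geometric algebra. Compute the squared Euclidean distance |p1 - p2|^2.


p1 - p2 = (-5, -1, -5)
|p1 - p2|^2 = (-5)^2 + (-1)^2 + (-5)^2
= 25 + 1 + 25
= 51


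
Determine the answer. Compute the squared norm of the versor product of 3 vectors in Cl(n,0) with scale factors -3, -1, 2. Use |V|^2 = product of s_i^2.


Each vector v_i has |v_i|^2 = s_i^2
Squared scales: (-3)^2 = 9, (-1)^2 = 1, 2^2 = 4
|V|^2 = 9 * 1 * 4
= 36


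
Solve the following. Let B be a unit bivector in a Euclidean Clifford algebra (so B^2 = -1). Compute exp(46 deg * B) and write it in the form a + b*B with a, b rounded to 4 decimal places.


For a unit bivector B with B^2 = -1, the exponential series gives
e^(theta*B) = cos(theta) + sin(theta)*B (the GA analogue of Euler's formula).
theta = 46 degrees = 0.802851 rad
cos(46 deg) = 0.6947
sin(46 deg) = 0.7193
exp(theta*B) = 0.6947 + 0.7193*B


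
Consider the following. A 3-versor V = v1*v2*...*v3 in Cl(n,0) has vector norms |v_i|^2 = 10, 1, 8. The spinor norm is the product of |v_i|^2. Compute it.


Spinor norm N(V) = |v1|^2 * |v2|^2 * ... * |v3|^2
= 10 * 1 * 8
Running product: 10, 10, 80
N(V) = 80


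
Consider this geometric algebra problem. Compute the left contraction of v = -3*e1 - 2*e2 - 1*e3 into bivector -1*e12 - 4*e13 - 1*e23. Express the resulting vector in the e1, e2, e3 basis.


Left contraction v _| B = <vB>_1 (grade-1 part of the geometric product vB).
Using e1_|e12 = e2, e2_|e12 = -e1, e1_|e13 = e3, e3_|e13 = -e1, e2_|e23 = e3, e3_|e23 = -e2:
e1 coeff: -v2*b12 - v3*b13 = -(-2)*(-1) - (-1)*(-4) = -6
e2 coeff: v1*b12 - v3*b23 = (-3)*(-1) - (-1)*(-1) = 2
e3 coeff: v1*b13 + v2*b23 = (-3)*(-4) + (-2)*(-1) = 14
v _| B = -6*e1 + 2*e2 + 14*e3


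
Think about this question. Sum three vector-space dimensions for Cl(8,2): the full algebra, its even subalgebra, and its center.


n = 8 + 2 = 10
Total dim = 2^10 = 1024
Even subalgebra dim = 2^9 = 512
n is even, so center dim = 1
Sum = 1024 + 512 + 1 = 1537


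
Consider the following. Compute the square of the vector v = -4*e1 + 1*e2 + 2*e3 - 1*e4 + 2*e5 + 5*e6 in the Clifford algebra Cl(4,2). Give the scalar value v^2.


v^2 = sum of c_i^2 * e_i^2
Positive signature terms (e_i^2 = +1): (-4)^2 + 1^2 + 2^2 + (-1)^2 = 22
Negative signature terms (e_j^2 = -1): 2^2 + 5^2 = 29
v^2 = 22 - 29 = -7


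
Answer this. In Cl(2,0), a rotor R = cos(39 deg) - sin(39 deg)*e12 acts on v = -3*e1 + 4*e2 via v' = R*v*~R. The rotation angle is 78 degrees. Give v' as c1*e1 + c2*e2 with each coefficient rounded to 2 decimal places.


Rotor R = cos(39deg) - sin(39deg)*e12
Rotation angle theta = 2 * 39 = 78 degrees
v' = R*v*~R rotates v by theta.
cos(78deg) = 0.2079, sin(78deg) = 0.9781
v'_1 = -3*cos(78deg) - 4*sin(78deg)
= -3*0.2079 - 4*0.9781
= -4.54
v'_2 = -3*sin(78deg) + 4*cos(78deg)
= -3*0.9781 + 4*0.2079
= -2.10
v' = -4.54*e1 - 2.10*e2


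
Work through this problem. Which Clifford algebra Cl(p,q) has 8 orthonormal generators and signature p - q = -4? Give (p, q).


We need p + q = 8 and p - q = -4.
Adding: 2p = 8 + (-4) = 4, so p = 2.
Then q = 8 - 2 = 6.
(p, q) = (2, 6)


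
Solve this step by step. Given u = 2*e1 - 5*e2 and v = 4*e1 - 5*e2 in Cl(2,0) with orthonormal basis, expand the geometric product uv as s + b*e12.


Expand: (2*e1 - 5*e2)(4*e1 - 5*e2)
= 2*4*e1e1 + 2*(-5)*e1e2 + (-5)*4*e2e1 + (-5)*(-5)*e2e2
Using e1^2 = e2^2 = 1, e2e1 = -e1e2:
Scalar part s = 2*4 + (-5)*(-5) = 8 + 25 = 33
Bivector part b = 2*(-5) - (-5)*4 = -10 - (-20) = 10
uv = 33 + 10*e12


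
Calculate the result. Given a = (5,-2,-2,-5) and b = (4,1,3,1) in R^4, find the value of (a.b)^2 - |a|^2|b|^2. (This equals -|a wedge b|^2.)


a . b = 5*4 + (-2)*1 + (-2)*3 + (-5)*1
= 20 + (-2) + (-6) + (-5) = 7
|a|^2 = 5^2 + (-2)^2 + (-2)^2 + (-5)^2 = 58
|b|^2 = 4^2 + 1^2 + 3^2 + 1^2 = 27
(a.b)^2 = 7^2 = 49
|a|^2 * |b|^2 = 58 * 27 = 1566
Result = 49 - 1566 = -1517


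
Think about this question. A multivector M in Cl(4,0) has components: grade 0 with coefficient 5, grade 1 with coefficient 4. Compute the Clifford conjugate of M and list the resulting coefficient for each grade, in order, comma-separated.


Clifford conjugate sign for grade k: (-1)^(k(k+1)/2)
Grade 0: (-1)^(0*1/2) = (-1)^0 = 1, coeff 5 -> 5
Grade 1: (-1)^(1*2/2) = (-1)^1 = -1, coeff 4 -> -4
Conjugated coefficients: 5, -4


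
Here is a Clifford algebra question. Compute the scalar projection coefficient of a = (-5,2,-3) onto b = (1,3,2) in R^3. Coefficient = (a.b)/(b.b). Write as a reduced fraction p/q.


Projection coefficient = (a . b) / (b . b)
a . b = (-5)*1 + 2*3 + (-3)*2
= -5 + 6 + (-6) = -5
b . b = 1^2 + 3^2 + 2^2
= 1 + 9 + 4 = 14
Coefficient = -5/14
In lowest terms: -5/14


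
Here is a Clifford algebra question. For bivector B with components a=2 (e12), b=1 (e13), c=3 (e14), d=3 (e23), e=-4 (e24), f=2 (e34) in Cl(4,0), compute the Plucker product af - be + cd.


Plucker relation: af - be + cd
a*f = 2*2 = 4
b*e = 1*(-4) = -4
c*d = 3*3 = 9
af - be + cd = 4 - (-4) + 9
= 17


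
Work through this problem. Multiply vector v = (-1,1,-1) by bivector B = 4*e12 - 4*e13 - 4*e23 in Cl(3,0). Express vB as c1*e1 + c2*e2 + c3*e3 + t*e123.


vB has grade-1 (vector) and grade-3 (trivector) parts: vB = (v _| B) + (v ^ B).
Vector part <vB>_1:
  e1: -v2*b12 - v3*b13 = -(1)*(4) - (-1)*(-4) = -8
  e2: v1*b12 - v3*b23 = (-1)*(4) - (-1)*(-4) = -8
  e3: v1*b13 + v2*b23 = (-1)*(-4) + (1)*(-4) = 0
Trivector part <vB>_3:
  e123: v1*b23 - v2*b13 + v3*b12 = (-1)*(-4) - (1)*(-4) + (-1)*(4) = 4
vB = -8*e1 - 8*e2 + 0*e3 + 4*e123


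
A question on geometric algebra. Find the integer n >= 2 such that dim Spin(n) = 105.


dim Spin(n) = dim so(n) = n(n-1)/2.
Solve n(n-1)/2 = 105, i.e. n^2 - n - 210 = 0.
Discriminant = 1 + 8*105 = 841
n = (1 + sqrt(841))/2 = (1 + 29)/2 = 15


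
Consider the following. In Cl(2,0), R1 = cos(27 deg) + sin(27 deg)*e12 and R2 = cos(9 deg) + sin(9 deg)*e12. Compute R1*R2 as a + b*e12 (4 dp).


Same-plane rotors commute and their half-angles add:
R1*R2 = cos(a1 + a2) + sin(a1 + a2)*e12.
a1 + a2 = 27 + 9 = 36 deg
cos(36 deg) = 0.8090
sin(36 deg) = 0.5878
R1*R2 = 0.8090 + 0.5878*e12


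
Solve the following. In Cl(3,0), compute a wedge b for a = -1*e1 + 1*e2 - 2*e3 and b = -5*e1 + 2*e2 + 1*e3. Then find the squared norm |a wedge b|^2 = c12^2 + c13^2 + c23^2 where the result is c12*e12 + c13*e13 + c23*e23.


a wedge b = (a1*b2 - a2*b1)*e12 + (a1*b3 - a3*b1)*e13 + (a2*b3 - a3*b2)*e23
e12 coeff: (-1)*2 - 1*(-5) = -2 - (-5) = 3
e13 coeff: (-1)*1 - (-2)*(-5) = -1 - 10 = -11
e23 coeff: 1*1 - (-2)*2 = 1 - (-4) = 5
|a wedge b|^2 = 3^2 + (-11)^2 + 5^2
= 9 + 121 + 25
= 155


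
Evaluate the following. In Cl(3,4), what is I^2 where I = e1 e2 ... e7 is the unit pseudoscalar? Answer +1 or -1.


The pseudoscalar I = e1...e_n (product of all n generators) of Cl(p,q) satisfies I^2 = (-1)^(q + n(n-1)/2).
p = 3, q = 4, n = p + q = 7
n(n-1)/2 = 7 * 6 / 2 = 21
Exponent = q + n(n-1)/2 = 4 + 21 = 25
I^2 = (-1)^25 = -1


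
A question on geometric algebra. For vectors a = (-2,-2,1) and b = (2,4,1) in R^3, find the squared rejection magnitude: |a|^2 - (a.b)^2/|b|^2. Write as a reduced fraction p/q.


|a|^2 = (-2)^2 + (-2)^2 + 1^2 = 9
|b|^2 = 2^2 + 4^2 + 1^2 = 21
a . b = (-2)*2 + (-2)*4 + 1*1 = -11
(a.b)^2 = (-11)^2 = 121
|rej|^2 = 9 - 121/21
= (189 - 121)/21
= 68/21
In lowest terms: 68/21


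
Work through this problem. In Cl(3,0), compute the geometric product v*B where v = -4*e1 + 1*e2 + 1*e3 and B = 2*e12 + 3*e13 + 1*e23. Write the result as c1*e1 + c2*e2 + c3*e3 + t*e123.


vB has grade-1 (vector) and grade-3 (trivector) parts: vB = (v _| B) + (v ^ B).
Vector part <vB>_1:
  e1: -v2*b12 - v3*b13 = -(1)*(2) - (1)*(3) = -5
  e2: v1*b12 - v3*b23 = (-4)*(2) - (1)*(1) = -9
  e3: v1*b13 + v2*b23 = (-4)*(3) + (1)*(1) = -11
Trivector part <vB>_3:
  e123: v1*b23 - v2*b13 + v3*b12 = (-4)*(1) - (1)*(3) + (1)*(2) = -5
vB = -5*e1 - 9*e2 - 11*e3 - 5*e123


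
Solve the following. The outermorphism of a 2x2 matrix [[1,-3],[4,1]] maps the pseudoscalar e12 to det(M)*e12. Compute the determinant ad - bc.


The outermorphism of a linear map f sends e1^e2 to f(e1)^f(e2).
f(e1) = 1*e1 + 4*e2
f(e2) = -3*e1 + 1*e2
f(e1) ^ f(e2) = (1*e1 + 4*e2) ^ (-3*e1 + 1*e2)
= 1*1*e12 + 4*(-3)*e21
= (1 - (-12))*e12
= 13*e12
Coefficient = 13


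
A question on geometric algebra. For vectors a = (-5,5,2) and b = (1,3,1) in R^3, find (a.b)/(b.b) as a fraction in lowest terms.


Projection coefficient = (a . b) / (b . b)
a . b = (-5)*1 + 5*3 + 2*1
= -5 + 15 + 2 = 12
b . b = 1^2 + 3^2 + 1^2
= 1 + 9 + 1 = 11
Coefficient = 12/11
In lowest terms: 12/11


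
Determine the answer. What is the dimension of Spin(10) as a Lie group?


Spin(n) double-covers SO(n); both have Lie algebra so(n) of dimension n(n-1)/2.
n = 10
n(n-1) = 10 * 9 = 90
dim Spin(10) = 90/2 = 45


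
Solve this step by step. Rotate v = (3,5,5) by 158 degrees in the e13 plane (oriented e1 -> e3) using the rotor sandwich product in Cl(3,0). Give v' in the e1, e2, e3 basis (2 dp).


Rotor R = cos(79deg) - sin(79deg)*e13
Rotation angle theta = 2 * 79 = 158 degrees in the e13 plane (e1 -> e3).
The component perpendicular to the plane (e2) is invariant: v'_2 = v2 = 5.00
cos(158deg) = -0.9272, sin(158deg) = 0.3746
v'_1 = v1*cos(theta) - v3*sin(theta) = 3*(-0.9272) - 5*0.3746 = -4.65
v'_3 = v1*sin(theta) + v3*cos(theta) = 3*0.3746 + 5*(-0.9272) = -3.51
v' = -4.65*e1 + 5.00*e2 - 3.51*e3


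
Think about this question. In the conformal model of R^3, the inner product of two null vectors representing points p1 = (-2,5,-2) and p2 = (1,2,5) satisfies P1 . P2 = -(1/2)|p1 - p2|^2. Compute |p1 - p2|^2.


p1 - p2 = (-3, 3, -7)
|p1 - p2|^2 = (-3)^2 + 3^2 + (-7)^2
= 9 + 9 + 49
= 67
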